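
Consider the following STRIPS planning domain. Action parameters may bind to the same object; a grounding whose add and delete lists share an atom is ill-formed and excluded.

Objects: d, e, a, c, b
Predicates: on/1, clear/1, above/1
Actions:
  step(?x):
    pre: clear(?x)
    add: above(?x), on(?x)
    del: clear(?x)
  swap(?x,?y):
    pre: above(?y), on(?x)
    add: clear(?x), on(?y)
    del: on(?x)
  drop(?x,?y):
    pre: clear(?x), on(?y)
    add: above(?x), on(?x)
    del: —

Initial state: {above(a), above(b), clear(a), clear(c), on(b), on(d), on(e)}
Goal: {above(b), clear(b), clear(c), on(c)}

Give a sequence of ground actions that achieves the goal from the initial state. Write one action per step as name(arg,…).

swap(b,a); drop(c,d)

1. swap(b,a)  →  {above(a), above(b), clear(a), clear(b), clear(c), on(a), on(d), on(e)}
2. drop(c,d)  →  {above(a), above(b), above(c), clear(a), clear(b), clear(c), on(a), on(c), on(d), on(e)}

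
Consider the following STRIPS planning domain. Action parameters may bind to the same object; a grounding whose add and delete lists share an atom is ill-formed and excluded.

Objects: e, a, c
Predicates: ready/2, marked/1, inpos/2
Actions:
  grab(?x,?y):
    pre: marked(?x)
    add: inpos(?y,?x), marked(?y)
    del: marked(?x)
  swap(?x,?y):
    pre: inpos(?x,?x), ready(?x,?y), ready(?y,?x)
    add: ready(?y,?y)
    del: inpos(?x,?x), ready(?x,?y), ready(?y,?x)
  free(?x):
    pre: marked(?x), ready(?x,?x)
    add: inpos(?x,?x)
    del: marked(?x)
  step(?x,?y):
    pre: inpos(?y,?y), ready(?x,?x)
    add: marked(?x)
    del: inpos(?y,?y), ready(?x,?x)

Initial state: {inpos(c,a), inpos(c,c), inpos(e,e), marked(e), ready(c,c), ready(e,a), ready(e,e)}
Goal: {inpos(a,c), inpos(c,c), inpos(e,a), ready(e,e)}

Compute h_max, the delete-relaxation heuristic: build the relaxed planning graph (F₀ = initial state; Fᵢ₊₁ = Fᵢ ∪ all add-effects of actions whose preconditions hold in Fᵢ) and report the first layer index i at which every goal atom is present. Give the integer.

2

F0 = init (7 atoms)
F1 = F0 ∪ {inpos(a,e), inpos(c,e), marked(a), marked(c)}  (11 atoms)
F2 = F1 ∪ {inpos(a,c), inpos(e,a), inpos(e,c)}  (14 atoms)
goal ⊆ F2  ⇒  h_max = 2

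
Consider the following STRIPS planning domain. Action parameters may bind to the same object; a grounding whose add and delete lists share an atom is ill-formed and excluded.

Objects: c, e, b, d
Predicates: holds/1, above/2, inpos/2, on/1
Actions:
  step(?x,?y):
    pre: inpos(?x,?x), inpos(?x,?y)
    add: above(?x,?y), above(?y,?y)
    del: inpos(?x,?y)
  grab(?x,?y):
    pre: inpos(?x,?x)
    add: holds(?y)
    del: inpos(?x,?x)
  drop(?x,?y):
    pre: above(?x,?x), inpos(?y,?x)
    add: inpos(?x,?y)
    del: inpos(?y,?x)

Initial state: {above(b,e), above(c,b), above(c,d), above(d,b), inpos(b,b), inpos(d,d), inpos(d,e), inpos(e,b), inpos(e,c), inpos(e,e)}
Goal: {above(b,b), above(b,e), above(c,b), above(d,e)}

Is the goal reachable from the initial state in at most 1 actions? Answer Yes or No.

1. step(e,b)  →  {above(b,b), above(b,e), above(c,b), above(c,d), above(d,b), above(e,b), inpos(b,b), inpos(d,d), inpos(d,e), inpos(e,c), inpos(e,e)}
2. step(d,e)  →  {above(b,b), above(b,e), above(c,b), above(c,d), above(d,b), above(d,e), above(e,b), above(e,e), inpos(b,b), inpos(d,d), inpos(e,c), inpos(e,e)}
optimal plan length = 2; 2 > 1

No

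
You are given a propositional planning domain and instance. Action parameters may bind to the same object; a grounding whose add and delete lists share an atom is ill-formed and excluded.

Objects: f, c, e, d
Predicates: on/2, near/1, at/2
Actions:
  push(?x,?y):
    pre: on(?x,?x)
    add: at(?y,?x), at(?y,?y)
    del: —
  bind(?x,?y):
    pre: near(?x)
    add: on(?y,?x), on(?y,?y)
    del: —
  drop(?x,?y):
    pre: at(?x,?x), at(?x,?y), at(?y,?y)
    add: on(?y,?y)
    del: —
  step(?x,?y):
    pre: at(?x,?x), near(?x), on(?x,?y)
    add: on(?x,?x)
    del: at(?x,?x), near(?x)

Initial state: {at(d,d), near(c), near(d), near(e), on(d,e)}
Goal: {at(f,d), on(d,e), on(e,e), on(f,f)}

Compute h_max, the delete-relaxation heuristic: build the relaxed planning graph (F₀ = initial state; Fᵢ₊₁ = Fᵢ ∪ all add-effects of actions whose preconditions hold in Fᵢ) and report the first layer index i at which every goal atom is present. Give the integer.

2

F0 = init (5 atoms)
F1 = F0 ∪ {on(c,c), on(c,d), on(c,e), on(d,c), on(d,d), on(e,c), on(e,d), on(e,e), on(f,c), on(f,d), on(f,e), on(f,f)}  (17 atoms)
F2 = F1 ∪ {at(c,c), at(c,d), at(c,e), at(c,f), at(d,c), at(d,e), at(d,f), at(e,c), at(e,d), at(e,e), at(e,f), at(f,c), at(f,d), at(f,e), at(f,f)}  (32 atoms)
goal ⊆ F2  ⇒  h_max = 2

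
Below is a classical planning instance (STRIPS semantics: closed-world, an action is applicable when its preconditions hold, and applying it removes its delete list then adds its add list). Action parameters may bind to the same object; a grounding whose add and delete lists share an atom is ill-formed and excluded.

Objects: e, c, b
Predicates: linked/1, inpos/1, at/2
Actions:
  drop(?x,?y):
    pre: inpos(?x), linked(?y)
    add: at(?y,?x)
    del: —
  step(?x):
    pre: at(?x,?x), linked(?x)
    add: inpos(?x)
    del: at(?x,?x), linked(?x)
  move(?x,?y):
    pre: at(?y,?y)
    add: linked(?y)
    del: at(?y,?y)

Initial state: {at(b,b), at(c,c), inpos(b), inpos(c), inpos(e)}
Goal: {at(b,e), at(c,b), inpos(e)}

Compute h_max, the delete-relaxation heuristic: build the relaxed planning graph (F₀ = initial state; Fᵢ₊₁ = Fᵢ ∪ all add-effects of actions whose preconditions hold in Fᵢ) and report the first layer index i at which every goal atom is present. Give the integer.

F0 = init (5 atoms)
F1 = F0 ∪ {linked(b), linked(c)}  (7 atoms)
F2 = F1 ∪ {at(b,c), at(b,e), at(c,b), at(c,e)}  (11 atoms)
goal ⊆ F2  ⇒  h_max = 2

2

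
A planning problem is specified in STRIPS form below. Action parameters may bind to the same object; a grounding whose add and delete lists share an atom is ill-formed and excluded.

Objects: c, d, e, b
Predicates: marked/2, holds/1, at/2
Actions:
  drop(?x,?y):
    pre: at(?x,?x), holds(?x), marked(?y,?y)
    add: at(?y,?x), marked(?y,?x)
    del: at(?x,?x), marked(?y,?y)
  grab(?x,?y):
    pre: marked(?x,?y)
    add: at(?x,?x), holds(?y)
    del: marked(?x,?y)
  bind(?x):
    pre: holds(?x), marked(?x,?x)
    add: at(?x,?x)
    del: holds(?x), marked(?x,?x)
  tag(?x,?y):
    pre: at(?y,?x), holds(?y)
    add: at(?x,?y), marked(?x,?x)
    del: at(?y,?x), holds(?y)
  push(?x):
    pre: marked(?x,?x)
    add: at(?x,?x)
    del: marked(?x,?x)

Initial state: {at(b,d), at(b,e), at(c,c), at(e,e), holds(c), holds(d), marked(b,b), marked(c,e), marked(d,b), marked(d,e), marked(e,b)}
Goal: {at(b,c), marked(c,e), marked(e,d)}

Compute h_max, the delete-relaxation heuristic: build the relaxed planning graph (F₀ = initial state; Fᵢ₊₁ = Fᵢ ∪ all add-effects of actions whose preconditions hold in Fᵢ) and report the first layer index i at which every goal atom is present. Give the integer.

3

F0 = init (11 atoms)
F1 = F0 ∪ {at(b,b), at(b,c), at(d,d), holds(b), holds(e), marked(b,c)}  (17 atoms)
F2 = F1 ∪ {at(c,b), at(d,b), at(e,b), marked(b,d), marked(b,e), marked(c,c), marked(d,d), marked(e,e)}  (25 atoms)
F3 = F2 ∪ {at(c,d), at(c,e), at(d,c), at(d,e), at(e,c), at(e,d), marked(c,b), marked(c,d), marked(d,c), marked(e,c), marked(e,d)}  (36 atoms)
goal ⊆ F3  ⇒  h_max = 3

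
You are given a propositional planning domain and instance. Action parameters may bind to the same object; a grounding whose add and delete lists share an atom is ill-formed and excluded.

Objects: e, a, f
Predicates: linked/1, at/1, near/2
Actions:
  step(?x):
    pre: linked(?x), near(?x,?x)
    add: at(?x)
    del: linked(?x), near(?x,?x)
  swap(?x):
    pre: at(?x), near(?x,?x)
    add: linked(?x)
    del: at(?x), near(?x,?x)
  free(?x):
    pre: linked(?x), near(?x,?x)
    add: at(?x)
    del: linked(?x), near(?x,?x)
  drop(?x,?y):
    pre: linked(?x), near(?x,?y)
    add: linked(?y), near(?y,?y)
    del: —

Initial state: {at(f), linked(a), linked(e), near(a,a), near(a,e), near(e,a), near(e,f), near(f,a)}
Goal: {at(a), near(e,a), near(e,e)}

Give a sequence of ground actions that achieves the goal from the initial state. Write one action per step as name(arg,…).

drop(a,e); step(a)

1. drop(a,e)  →  {at(f), linked(a), linked(e), near(a,a), near(a,e), near(e,a), near(e,e), near(e,f), near(f,a)}
2. step(a)  →  {at(a), at(f), linked(e), near(a,e), near(e,a), near(e,e), near(e,f), near(f,a)}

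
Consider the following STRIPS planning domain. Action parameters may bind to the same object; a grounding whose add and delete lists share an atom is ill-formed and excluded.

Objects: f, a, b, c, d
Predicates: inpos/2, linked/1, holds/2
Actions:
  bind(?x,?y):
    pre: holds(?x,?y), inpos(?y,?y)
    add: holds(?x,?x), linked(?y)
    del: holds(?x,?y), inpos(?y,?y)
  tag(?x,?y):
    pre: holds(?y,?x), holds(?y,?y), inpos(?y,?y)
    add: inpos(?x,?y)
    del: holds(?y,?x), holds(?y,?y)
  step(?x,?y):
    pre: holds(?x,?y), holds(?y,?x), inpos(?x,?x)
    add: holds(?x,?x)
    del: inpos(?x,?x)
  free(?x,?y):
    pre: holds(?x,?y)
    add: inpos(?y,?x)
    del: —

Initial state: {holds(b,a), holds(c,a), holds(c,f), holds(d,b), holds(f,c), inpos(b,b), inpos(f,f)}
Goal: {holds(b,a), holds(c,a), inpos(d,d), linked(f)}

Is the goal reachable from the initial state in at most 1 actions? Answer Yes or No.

No

1. bind(c,f)  →  {holds(b,a), holds(c,a), holds(c,c), holds(d,b), holds(f,c), inpos(b,b), linked(f)}
2. bind(d,b)  →  {holds(b,a), holds(c,a), holds(c,c), holds(d,d), holds(f,c), linked(b), linked(f)}
3. free(d,d)  →  {holds(b,a), holds(c,a), holds(c,c), holds(d,d), holds(f,c), inpos(d,d), linked(b), linked(f)}
optimal plan length = 3; 3 > 1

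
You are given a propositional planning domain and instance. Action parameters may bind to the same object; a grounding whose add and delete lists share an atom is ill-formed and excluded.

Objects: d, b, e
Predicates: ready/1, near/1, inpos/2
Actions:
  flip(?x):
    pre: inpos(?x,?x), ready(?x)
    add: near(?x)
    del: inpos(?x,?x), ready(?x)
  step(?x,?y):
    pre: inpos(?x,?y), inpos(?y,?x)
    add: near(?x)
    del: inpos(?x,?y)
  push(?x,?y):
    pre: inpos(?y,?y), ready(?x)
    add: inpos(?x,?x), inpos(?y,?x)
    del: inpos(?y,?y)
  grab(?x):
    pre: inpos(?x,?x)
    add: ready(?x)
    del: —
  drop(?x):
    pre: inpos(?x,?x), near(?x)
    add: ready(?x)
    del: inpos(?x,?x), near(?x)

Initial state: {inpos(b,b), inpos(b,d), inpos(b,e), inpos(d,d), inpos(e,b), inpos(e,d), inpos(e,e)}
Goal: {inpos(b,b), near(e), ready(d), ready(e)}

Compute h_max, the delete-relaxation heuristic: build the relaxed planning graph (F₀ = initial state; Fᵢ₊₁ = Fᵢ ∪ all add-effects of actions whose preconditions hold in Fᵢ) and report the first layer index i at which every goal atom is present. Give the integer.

1

F0 = init (7 atoms)
F1 = F0 ∪ {near(b), near(d), near(e), ready(b), ready(d), ready(e)}  (13 atoms)
goal ⊆ F1  ⇒  h_max = 1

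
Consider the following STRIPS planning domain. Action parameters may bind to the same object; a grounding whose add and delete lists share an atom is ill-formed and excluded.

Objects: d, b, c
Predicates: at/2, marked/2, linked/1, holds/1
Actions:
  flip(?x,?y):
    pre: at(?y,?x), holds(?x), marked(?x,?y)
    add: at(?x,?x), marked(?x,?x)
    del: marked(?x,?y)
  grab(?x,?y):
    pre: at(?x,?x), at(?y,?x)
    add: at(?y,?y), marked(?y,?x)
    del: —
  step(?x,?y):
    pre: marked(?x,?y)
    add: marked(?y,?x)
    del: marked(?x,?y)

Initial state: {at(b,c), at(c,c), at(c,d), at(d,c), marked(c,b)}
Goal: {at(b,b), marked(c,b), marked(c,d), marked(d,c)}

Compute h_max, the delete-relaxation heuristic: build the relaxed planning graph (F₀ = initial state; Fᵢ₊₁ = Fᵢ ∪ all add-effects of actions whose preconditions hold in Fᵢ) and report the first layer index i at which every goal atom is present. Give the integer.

2

F0 = init (5 atoms)
F1 = F0 ∪ {at(b,b), at(d,d), marked(b,c), marked(c,c), marked(d,c)}  (10 atoms)
F2 = F1 ∪ {marked(b,b), marked(c,d), marked(d,d)}  (13 atoms)
goal ⊆ F2  ⇒  h_max = 2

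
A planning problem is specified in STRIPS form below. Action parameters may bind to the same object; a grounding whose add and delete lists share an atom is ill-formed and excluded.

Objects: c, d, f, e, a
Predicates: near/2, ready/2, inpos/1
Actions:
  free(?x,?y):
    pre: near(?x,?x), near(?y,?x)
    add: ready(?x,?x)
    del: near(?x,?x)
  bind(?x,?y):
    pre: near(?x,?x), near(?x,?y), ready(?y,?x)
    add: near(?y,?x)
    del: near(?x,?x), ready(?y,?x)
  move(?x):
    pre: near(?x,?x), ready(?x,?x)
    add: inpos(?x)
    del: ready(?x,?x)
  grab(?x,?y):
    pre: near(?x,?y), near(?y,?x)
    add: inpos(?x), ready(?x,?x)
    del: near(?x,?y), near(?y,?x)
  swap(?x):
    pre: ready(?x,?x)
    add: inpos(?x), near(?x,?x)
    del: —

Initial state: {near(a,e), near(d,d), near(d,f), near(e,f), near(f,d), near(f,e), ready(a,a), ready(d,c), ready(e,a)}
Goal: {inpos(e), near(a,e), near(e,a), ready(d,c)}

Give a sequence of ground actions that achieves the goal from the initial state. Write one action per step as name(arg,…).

grab(e,f); swap(a); bind(a,e)

1. grab(e,f)  →  {inpos(e), near(a,e), near(d,d), near(d,f), near(f,d), ready(a,a), ready(d,c), ready(e,a), ready(e,e)}
2. swap(a)  →  {inpos(a), inpos(e), near(a,a), near(a,e), near(d,d), near(d,f), near(f,d), ready(a,a), ready(d,c), ready(e,a), ready(e,e)}
3. bind(a,e)  →  {inpos(a), inpos(e), near(a,e), near(d,d), near(d,f), near(e,a), near(f,d), ready(a,a), ready(d,c), ready(e,e)}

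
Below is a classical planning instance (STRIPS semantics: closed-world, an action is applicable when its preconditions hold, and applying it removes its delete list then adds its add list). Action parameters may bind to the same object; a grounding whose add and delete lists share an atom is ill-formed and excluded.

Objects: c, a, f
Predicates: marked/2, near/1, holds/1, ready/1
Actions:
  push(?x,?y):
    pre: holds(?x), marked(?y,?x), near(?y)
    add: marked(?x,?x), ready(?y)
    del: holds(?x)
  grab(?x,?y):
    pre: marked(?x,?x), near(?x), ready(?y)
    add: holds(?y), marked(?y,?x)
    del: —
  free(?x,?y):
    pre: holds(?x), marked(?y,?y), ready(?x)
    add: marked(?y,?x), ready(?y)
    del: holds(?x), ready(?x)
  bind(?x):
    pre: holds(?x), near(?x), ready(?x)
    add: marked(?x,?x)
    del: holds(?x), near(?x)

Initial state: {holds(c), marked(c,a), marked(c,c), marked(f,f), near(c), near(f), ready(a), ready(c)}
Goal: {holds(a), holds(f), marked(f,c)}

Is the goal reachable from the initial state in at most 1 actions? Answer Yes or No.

1. grab(c,a)  →  {holds(a), holds(c), marked(a,c), marked(c,a), marked(c,c), marked(f,f), near(c), near(f), ready(a), ready(c)}
2. free(c,f)  →  {holds(a), marked(a,c), marked(c,a), marked(c,c), marked(f,c), marked(f,f), near(c), near(f), ready(a), ready(f)}
3. grab(c,f)  →  {holds(a), holds(f), marked(a,c), marked(c,a), marked(c,c), marked(f,c), marked(f,f), near(c), near(f), ready(a), ready(f)}
optimal plan length = 3; 3 > 1

No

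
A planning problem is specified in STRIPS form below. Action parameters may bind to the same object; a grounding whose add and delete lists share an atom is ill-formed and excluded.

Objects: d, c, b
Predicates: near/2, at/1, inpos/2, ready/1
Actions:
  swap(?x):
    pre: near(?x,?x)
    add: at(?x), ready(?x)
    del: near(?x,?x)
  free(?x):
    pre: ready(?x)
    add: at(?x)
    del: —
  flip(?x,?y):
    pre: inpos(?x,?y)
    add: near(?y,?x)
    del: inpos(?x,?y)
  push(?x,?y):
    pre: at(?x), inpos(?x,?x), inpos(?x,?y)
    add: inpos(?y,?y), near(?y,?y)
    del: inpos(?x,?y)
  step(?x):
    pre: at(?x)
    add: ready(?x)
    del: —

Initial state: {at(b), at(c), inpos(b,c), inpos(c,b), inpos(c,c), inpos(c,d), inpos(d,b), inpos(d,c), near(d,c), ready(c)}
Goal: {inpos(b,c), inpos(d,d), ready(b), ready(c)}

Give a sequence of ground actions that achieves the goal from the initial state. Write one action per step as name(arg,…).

push(c,d); step(b)

1. push(c,d)  →  {at(b), at(c), inpos(b,c), inpos(c,b), inpos(c,c), inpos(d,b), inpos(d,c), inpos(d,d), near(d,c), near(d,d), ready(c)}
2. step(b)  →  {at(b), at(c), inpos(b,c), inpos(c,b), inpos(c,c), inpos(d,b), inpos(d,c), inpos(d,d), near(d,c), near(d,d), ready(b), ready(c)}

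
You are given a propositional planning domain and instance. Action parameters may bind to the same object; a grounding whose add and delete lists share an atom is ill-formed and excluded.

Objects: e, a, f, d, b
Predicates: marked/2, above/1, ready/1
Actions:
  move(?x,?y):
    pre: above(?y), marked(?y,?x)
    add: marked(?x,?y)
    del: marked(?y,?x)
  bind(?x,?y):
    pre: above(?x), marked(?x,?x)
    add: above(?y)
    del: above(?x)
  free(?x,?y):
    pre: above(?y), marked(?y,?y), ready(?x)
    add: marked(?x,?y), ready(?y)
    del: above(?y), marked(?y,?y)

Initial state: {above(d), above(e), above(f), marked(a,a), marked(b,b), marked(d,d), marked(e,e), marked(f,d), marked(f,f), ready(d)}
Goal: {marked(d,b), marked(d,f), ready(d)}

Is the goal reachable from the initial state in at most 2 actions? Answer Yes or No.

No

1. move(d,f)  →  {above(d), above(e), above(f), marked(a,a), marked(b,b), marked(d,d), marked(d,f), marked(e,e), marked(f,f), ready(d)}
2. bind(e,b)  →  {above(b), above(d), above(f), marked(a,a), marked(b,b), marked(d,d), marked(d,f), marked(e,e), marked(f,f), ready(d)}
3. free(d,b)  →  {above(d), above(f), marked(a,a), marked(d,b), marked(d,d), marked(d,f), marked(e,e), marked(f,f), ready(b), ready(d)}
optimal plan length = 3; 3 > 2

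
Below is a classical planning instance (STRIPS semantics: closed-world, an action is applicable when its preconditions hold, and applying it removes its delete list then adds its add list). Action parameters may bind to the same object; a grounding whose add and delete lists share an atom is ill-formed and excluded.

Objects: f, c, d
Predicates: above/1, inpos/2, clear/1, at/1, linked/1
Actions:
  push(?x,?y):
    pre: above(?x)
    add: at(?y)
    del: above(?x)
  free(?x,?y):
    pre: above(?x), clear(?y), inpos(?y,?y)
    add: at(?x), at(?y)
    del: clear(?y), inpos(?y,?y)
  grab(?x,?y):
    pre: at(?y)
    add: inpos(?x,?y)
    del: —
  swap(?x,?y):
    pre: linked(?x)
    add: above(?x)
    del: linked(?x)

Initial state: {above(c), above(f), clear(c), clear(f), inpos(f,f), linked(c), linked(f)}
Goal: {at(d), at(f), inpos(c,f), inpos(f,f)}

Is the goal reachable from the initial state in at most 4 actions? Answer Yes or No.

Yes

1. push(f,f)  →  {above(c), at(f), clear(c), clear(f), inpos(f,f), linked(c), linked(f)}
2. push(c,d)  →  {at(d), at(f), clear(c), clear(f), inpos(f,f), linked(c), linked(f)}
3. grab(c,f)  →  {at(d), at(f), clear(c), clear(f), inpos(c,f), inpos(f,f), linked(c), linked(f)}
optimal plan length = 3; 3 ≤ 4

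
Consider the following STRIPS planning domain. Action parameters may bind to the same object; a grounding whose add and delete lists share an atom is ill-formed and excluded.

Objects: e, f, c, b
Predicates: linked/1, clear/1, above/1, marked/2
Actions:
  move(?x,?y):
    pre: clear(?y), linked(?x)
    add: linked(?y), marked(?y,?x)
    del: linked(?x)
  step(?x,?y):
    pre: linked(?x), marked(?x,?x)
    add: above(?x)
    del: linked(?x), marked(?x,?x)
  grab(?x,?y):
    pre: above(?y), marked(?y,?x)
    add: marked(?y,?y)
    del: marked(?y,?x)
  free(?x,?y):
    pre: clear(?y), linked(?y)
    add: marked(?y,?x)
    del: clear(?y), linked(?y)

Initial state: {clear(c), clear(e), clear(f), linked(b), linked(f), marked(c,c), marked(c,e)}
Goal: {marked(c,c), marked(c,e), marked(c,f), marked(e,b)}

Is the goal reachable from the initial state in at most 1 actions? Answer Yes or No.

1. move(f,c)  →  {clear(c), clear(e), clear(f), linked(b), linked(c), marked(c,c), marked(c,e), marked(c,f)}
2. move(b,e)  →  {clear(c), clear(e), clear(f), linked(c), linked(e), marked(c,c), marked(c,e), marked(c,f), marked(e,b)}
optimal plan length = 2; 2 > 1

No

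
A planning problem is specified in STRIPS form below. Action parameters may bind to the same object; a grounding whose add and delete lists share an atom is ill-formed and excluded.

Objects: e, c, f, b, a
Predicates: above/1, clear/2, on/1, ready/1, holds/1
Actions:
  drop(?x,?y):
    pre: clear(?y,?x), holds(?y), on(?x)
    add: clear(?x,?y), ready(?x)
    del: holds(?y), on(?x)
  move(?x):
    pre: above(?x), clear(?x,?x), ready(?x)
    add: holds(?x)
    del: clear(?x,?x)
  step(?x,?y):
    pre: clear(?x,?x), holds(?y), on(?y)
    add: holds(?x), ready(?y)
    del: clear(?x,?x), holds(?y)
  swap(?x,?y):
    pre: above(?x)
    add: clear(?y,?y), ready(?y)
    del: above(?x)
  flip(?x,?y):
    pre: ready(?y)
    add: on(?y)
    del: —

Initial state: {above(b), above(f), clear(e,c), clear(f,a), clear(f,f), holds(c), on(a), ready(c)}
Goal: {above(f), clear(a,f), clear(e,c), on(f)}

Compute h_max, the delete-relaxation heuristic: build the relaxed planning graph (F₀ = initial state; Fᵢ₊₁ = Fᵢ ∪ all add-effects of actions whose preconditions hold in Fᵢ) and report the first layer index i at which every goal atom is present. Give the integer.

3

F0 = init (8 atoms)
F1 = F0 ∪ {clear(a,a), clear(b,b), clear(c,c), clear(e,e), on(c), ready(a), ready(b), ready(e), ready(f)}  (17 atoms)
F2 = F1 ∪ {holds(a), holds(b), holds(e), holds(f), on(b), on(e), on(f)}  (24 atoms)
F3 = F2 ∪ {clear(a,f), clear(c,e)}  (26 atoms)
goal ⊆ F3  ⇒  h_max = 3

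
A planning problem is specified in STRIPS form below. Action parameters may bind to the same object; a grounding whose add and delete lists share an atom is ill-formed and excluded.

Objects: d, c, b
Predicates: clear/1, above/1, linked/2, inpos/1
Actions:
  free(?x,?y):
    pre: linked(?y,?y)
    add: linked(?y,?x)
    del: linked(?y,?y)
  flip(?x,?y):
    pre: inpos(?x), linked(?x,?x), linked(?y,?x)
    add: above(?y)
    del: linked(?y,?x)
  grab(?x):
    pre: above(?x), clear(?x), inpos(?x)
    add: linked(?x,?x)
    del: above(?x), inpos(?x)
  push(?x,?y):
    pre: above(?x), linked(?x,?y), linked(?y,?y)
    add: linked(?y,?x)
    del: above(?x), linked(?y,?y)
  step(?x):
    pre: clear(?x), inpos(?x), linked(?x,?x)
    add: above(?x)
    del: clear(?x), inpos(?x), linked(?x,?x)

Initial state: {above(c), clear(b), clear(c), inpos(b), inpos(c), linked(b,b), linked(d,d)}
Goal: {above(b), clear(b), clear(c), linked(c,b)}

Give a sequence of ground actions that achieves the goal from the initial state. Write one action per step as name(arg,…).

flip(b,b); grab(c); free(b,c)

1. flip(b,b)  →  {above(b), above(c), clear(b), clear(c), inpos(b), inpos(c), linked(d,d)}
2. grab(c)  →  {above(b), clear(b), clear(c), inpos(b), linked(c,c), linked(d,d)}
3. free(b,c)  →  {above(b), clear(b), clear(c), inpos(b), linked(c,b), linked(d,d)}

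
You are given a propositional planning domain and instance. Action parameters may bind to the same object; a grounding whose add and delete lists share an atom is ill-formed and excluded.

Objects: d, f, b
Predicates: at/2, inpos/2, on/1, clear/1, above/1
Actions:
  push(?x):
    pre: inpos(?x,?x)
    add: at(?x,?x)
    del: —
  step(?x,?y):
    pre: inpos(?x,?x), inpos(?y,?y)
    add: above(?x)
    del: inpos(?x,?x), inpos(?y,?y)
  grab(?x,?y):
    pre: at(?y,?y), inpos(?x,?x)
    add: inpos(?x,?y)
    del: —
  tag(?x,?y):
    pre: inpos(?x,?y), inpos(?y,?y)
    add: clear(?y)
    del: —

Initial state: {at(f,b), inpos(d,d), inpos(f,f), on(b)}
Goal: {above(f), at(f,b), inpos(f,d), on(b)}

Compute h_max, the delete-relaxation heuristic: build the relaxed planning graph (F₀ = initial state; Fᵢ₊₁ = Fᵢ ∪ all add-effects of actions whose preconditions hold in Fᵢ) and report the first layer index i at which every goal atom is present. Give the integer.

2

F0 = init (4 atoms)
F1 = F0 ∪ {above(d), above(f), at(d,d), at(f,f), clear(d), clear(f)}  (10 atoms)
F2 = F1 ∪ {inpos(d,f), inpos(f,d)}  (12 atoms)
goal ⊆ F2  ⇒  h_max = 2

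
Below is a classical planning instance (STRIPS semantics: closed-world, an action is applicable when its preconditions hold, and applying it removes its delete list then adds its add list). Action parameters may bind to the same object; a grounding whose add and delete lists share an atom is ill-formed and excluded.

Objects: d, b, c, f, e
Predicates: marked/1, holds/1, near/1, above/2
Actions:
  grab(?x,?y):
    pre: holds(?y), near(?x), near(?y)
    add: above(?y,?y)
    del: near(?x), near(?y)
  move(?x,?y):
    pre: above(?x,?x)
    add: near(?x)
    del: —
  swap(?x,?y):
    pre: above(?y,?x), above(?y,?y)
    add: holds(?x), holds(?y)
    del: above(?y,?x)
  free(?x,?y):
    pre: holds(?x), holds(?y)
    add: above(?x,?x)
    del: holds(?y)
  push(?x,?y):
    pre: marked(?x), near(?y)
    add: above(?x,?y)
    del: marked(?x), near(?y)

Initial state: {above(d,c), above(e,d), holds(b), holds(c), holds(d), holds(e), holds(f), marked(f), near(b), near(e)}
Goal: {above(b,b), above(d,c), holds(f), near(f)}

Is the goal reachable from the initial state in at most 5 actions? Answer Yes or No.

1. grab(b,b)  →  {above(b,b), above(d,c), above(e,d), holds(b), holds(c), holds(d), holds(e), holds(f), marked(f), near(e)}
2. free(f,d)  →  {above(b,b), above(d,c), above(e,d), above(f,f), holds(b), holds(c), holds(e), holds(f), marked(f), near(e)}
3. move(f,d)  →  {above(b,b), above(d,c), above(e,d), above(f,f), holds(b), holds(c), holds(e), holds(f), marked(f), near(e), near(f)}
optimal plan length = 3; 3 ≤ 5

Yes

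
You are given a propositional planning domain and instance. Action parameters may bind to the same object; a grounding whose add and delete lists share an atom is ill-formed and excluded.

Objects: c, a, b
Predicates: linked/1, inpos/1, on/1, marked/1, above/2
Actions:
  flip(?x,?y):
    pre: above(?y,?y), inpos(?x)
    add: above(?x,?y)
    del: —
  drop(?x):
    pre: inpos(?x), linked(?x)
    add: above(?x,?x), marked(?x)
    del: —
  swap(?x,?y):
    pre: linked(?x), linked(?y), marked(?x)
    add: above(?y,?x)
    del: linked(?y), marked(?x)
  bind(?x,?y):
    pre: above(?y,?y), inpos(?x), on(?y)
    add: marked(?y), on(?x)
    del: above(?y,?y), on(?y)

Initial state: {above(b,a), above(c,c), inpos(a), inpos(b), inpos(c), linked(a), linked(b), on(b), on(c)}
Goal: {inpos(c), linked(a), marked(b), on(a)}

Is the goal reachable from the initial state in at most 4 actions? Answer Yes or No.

Yes

1. drop(b)  →  {above(b,a), above(b,b), above(c,c), inpos(a), inpos(b), inpos(c), linked(a), linked(b), marked(b), on(b), on(c)}
2. bind(a,c)  →  {above(b,a), above(b,b), inpos(a), inpos(b), inpos(c), linked(a), linked(b), marked(b), marked(c), on(a), on(b)}
optimal plan length = 2; 2 ≤ 4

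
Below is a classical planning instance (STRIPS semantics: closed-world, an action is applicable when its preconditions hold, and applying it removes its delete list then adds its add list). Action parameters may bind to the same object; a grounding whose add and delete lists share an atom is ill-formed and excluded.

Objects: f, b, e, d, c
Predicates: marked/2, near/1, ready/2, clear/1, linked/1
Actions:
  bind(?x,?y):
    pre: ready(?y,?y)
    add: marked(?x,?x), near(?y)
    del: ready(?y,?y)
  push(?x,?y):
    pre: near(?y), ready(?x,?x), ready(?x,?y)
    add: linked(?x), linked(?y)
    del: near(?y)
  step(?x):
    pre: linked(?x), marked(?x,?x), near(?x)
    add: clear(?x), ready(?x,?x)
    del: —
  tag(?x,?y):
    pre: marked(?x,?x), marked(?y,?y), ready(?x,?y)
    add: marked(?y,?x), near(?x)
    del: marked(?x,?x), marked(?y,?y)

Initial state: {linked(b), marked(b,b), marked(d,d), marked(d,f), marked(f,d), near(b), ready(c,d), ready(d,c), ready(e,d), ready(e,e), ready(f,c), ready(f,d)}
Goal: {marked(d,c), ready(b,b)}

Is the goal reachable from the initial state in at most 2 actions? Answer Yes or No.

1. bind(c,e)  →  {linked(b), marked(b,b), marked(c,c), marked(d,d), marked(d,f), marked(f,d), near(b), near(e), ready(c,d), ready(d,c), ready(e,d), ready(f,c), ready(f,d)}
2. step(b)  →  {clear(b), linked(b), marked(b,b), marked(c,c), marked(d,d), marked(d,f), marked(f,d), near(b), near(e), ready(b,b), ready(c,d), ready(d,c), ready(e,d), ready(f,c), ready(f,d)}
3. tag(c,d)  →  {clear(b), linked(b), marked(b,b), marked(d,c), marked(d,f), marked(f,d), near(b), near(c), near(e), ready(b,b), ready(c,d), ready(d,c), ready(e,d), ready(f,c), ready(f,d)}
optimal plan length = 3; 3 > 2

No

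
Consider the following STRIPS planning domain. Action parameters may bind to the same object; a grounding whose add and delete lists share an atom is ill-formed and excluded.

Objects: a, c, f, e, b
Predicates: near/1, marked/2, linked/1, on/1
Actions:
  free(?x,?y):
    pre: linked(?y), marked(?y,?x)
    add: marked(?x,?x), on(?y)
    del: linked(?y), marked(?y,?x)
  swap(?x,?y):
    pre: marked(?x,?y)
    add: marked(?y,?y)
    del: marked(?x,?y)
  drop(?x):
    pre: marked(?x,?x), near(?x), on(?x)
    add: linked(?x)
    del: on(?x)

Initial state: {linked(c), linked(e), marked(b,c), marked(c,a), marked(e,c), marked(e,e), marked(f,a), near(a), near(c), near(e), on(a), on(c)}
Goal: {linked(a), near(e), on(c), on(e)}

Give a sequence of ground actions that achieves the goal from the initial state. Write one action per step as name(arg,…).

free(a,c); free(c,e); drop(a)

1. free(a,c)  →  {linked(e), marked(a,a), marked(b,c), marked(e,c), marked(e,e), marked(f,a), near(a), near(c), near(e), on(a), on(c)}
2. free(c,e)  →  {marked(a,a), marked(b,c), marked(c,c), marked(e,e), marked(f,a), near(a), near(c), near(e), on(a), on(c), on(e)}
3. drop(a)  →  {linked(a), marked(a,a), marked(b,c), marked(c,c), marked(e,e), marked(f,a), near(a), near(c), near(e), on(c), on(e)}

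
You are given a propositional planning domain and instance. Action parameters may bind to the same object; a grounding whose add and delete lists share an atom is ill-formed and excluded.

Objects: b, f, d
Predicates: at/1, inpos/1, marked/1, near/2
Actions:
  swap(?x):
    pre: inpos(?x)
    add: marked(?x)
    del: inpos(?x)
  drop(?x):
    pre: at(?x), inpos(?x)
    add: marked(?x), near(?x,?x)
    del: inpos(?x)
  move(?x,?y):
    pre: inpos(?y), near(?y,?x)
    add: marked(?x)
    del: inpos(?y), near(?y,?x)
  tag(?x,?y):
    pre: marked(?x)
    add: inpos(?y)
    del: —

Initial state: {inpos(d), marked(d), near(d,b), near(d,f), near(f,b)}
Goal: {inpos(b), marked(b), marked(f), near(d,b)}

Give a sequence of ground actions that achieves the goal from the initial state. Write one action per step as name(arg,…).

1. move(f,d)  →  {marked(d), marked(f), near(d,b), near(f,b)}
2. tag(f,b)  →  {inpos(b), marked(d), marked(f), near(d,b), near(f,b)}
3. swap(b)  →  {marked(b), marked(d), marked(f), near(d,b), near(f,b)}
4. tag(b,b)  →  {inpos(b), marked(b), marked(d), marked(f), near(d,b), near(f,b)}

move(f,d); tag(f,b); swap(b); tag(b,b)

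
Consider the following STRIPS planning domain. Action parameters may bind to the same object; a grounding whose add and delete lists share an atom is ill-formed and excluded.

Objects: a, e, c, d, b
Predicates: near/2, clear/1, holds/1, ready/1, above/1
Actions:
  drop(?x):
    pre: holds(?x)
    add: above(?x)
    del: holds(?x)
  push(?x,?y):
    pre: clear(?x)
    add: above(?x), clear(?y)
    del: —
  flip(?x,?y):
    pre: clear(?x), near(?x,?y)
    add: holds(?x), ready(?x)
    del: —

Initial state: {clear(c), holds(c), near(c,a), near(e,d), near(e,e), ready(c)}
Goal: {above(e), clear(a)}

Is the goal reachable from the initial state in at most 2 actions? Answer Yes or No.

Yes

1. push(c,e)  →  {above(c), clear(c), clear(e), holds(c), near(c,a), near(e,d), near(e,e), ready(c)}
2. push(e,a)  →  {above(c), above(e), clear(a), clear(c), clear(e), holds(c), near(c,a), near(e,d), near(e,e), ready(c)}
optimal plan length = 2; 2 ≤ 2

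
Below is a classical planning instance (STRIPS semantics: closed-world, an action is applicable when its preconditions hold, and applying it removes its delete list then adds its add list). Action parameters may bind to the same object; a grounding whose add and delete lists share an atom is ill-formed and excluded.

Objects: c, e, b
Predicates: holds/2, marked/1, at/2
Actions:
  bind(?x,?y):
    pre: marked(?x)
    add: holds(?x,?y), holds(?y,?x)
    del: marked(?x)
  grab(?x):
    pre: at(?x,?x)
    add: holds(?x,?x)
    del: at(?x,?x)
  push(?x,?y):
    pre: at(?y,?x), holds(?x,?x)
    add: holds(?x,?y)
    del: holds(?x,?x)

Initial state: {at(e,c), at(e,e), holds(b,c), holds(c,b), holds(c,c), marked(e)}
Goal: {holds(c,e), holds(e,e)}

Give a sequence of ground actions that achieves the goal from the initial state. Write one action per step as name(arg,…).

bind(e,c); grab(e)

1. bind(e,c)  →  {at(e,c), at(e,e), holds(b,c), holds(c,b), holds(c,c), holds(c,e), holds(e,c)}
2. grab(e)  →  {at(e,c), holds(b,c), holds(c,b), holds(c,c), holds(c,e), holds(e,c), holds(e,e)}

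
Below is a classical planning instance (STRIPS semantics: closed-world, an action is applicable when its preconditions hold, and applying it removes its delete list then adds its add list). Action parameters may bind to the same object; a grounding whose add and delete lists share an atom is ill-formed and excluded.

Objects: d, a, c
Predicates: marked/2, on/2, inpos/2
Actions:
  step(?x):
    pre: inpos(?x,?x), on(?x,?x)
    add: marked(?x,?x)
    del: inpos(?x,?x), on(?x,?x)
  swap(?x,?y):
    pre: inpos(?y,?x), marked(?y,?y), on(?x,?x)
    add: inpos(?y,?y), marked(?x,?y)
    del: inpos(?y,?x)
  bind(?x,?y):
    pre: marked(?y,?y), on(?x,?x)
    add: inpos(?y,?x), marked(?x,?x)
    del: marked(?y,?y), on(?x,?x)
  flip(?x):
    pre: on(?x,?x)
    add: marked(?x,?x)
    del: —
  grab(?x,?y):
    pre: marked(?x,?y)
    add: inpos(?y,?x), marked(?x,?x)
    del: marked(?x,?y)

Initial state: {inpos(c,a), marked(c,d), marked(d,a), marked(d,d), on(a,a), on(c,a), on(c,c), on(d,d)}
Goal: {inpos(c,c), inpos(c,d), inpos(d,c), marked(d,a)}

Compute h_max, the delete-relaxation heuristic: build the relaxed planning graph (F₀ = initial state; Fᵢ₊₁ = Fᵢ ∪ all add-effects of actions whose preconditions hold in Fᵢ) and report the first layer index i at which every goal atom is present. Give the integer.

2

F0 = init (8 atoms)
F1 = F0 ∪ {inpos(a,d), inpos(d,a), inpos(d,c), marked(a,a), marked(c,c)}  (13 atoms)
F2 = F1 ∪ {inpos(a,a), inpos(a,c), inpos(c,c), inpos(c,d), inpos(d,d), marked(a,c), marked(a,d)}  (20 atoms)
goal ⊆ F2  ⇒  h_max = 2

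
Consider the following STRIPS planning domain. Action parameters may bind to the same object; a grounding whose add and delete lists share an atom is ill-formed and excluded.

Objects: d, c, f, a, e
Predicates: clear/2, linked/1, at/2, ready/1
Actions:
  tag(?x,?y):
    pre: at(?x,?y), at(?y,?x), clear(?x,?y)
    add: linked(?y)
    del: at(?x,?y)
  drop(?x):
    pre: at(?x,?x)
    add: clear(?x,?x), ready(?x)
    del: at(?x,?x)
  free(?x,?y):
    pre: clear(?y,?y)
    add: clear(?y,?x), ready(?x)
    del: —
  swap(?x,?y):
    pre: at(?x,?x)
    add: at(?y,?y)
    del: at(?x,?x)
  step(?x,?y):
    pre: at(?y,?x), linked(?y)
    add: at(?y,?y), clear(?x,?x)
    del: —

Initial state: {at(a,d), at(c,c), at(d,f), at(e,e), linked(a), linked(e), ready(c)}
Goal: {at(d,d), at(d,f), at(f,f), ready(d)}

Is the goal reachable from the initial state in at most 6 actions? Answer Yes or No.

Yes

1. swap(c,d)  →  {at(a,d), at(d,d), at(d,f), at(e,e), linked(a), linked(e), ready(c)}
2. swap(e,f)  →  {at(a,d), at(d,d), at(d,f), at(f,f), linked(a), linked(e), ready(c)}
3. step(d,a)  →  {at(a,a), at(a,d), at(d,d), at(d,f), at(f,f), clear(d,d), linked(a), linked(e), ready(c)}
4. free(d,d)  →  {at(a,a), at(a,d), at(d,d), at(d,f), at(f,f), clear(d,d), linked(a), linked(e), ready(c), ready(d)}
optimal plan length = 4; 4 ≤ 6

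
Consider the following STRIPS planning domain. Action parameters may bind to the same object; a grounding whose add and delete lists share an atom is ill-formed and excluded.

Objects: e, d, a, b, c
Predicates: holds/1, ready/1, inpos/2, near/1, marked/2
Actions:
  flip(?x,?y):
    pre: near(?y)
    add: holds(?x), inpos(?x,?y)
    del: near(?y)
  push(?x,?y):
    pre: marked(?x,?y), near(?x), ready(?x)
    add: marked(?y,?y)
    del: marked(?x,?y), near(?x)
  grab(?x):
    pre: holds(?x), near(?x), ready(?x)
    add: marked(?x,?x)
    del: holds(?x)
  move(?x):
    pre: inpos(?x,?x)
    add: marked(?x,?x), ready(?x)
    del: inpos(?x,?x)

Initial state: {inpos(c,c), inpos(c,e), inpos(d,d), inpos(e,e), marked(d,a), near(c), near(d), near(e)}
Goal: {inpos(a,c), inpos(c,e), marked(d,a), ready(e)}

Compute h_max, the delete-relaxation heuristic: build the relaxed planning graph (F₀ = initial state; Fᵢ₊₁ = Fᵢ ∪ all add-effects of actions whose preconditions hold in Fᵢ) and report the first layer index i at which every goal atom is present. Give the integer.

1

F0 = init (8 atoms)
F1 = F0 ∪ {holds(a), holds(b), holds(c), holds(d), holds(e), inpos(a,c), inpos(a,d), inpos(a,e), inpos(b,c), inpos(b,d), inpos(b,e), inpos(c,d), inpos(d,c), inpos(d,e), inpos(e,c), inpos(e,d), marked(c,c), marked(d,d), marked(e,e), ready(c), ready(d), ready(e)}  (30 atoms)
goal ⊆ F1  ⇒  h_max = 1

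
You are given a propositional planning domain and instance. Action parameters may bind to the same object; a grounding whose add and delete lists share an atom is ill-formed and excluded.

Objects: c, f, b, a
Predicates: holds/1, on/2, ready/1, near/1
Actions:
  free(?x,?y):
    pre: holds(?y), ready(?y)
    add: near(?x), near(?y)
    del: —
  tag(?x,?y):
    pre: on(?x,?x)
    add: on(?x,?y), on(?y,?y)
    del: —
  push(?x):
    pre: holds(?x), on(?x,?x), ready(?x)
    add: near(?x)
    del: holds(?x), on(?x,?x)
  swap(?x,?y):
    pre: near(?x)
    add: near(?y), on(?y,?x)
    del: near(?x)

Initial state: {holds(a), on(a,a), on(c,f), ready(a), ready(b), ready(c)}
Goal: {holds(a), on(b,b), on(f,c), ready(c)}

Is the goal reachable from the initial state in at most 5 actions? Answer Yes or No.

Yes

1. free(c,a)  →  {holds(a), near(a), near(c), on(a,a), on(c,f), ready(a), ready(b), ready(c)}
2. tag(a,b)  →  {holds(a), near(a), near(c), on(a,a), on(a,b), on(b,b), on(c,f), ready(a), ready(b), ready(c)}
3. swap(c,f)  →  {holds(a), near(a), near(f), on(a,a), on(a,b), on(b,b), on(c,f), on(f,c), ready(a), ready(b), ready(c)}
optimal plan length = 3; 3 ≤ 5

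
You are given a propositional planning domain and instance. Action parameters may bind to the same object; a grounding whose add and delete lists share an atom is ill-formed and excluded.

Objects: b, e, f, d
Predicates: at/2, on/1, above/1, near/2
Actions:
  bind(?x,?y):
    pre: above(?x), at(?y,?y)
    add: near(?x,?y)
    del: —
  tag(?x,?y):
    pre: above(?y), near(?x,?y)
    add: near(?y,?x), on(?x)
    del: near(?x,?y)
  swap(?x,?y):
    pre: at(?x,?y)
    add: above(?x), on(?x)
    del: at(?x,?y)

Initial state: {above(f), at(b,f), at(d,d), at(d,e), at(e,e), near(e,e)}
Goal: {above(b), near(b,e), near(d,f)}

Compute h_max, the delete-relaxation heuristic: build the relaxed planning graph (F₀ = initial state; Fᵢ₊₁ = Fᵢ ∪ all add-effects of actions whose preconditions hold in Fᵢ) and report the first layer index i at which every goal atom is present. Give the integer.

2

F0 = init (6 atoms)
F1 = F0 ∪ {above(b), above(d), above(e), near(f,d), near(f,e), on(b), on(d), on(e)}  (14 atoms)
F2 = F1 ∪ {near(b,d), near(b,e), near(d,d), near(d,e), near(d,f), near(e,d), near(e,f), on(f)}  (22 atoms)
goal ⊆ F2  ⇒  h_max = 2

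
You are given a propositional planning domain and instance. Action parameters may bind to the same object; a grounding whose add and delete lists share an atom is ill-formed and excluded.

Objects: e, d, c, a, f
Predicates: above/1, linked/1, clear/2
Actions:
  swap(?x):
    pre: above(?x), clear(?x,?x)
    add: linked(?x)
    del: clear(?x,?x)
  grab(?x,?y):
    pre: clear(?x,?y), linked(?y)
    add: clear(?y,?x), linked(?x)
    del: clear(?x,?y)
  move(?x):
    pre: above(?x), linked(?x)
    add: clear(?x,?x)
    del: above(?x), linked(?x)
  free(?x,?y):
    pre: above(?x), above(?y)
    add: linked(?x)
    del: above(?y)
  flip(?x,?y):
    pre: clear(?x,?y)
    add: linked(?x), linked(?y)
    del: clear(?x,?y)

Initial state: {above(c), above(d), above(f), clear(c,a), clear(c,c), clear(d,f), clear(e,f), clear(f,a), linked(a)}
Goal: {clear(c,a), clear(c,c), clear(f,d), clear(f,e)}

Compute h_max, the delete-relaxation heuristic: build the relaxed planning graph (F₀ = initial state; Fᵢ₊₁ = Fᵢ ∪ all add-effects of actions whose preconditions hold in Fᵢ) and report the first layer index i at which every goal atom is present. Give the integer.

F0 = init (9 atoms)
F1 = F0 ∪ {clear(a,c), clear(a,f), linked(c), linked(d), linked(e), linked(f)}  (15 atoms)
F2 = F1 ∪ {clear(d,d), clear(f,d), clear(f,e), clear(f,f)}  (19 atoms)
goal ⊆ F2  ⇒  h_max = 2

2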